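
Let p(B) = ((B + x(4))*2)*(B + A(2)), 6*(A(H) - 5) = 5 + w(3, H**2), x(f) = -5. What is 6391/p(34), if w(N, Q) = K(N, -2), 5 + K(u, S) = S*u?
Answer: 6391/2204 ≈ 2.8997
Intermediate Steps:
K(u, S) = -5 + S*u
w(N, Q) = -5 - 2*N
A(H) = 4 (A(H) = 5 + (5 + (-5 - 2*3))/6 = 5 + (5 + (-5 - 6))/6 = 5 + (5 - 11)/6 = 5 + (1/6)*(-6) = 5 - 1 = 4)
p(B) = (-10 + 2*B)*(4 + B) (p(B) = ((B - 5)*2)*(B + 4) = ((-5 + B)*2)*(4 + B) = (-10 + 2*B)*(4 + B))
6391/p(34) = 6391/(-40 - 2*34 + 2*34**2) = 6391/(-40 - 68 + 2*1156) = 6391/(-40 - 68 + 2312) = 6391/2204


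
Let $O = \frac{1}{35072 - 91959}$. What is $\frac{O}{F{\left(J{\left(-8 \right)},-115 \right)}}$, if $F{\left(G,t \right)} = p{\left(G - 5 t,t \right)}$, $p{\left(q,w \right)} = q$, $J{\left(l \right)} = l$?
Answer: $- \frac{1}{32254929} \approx -3.1003 \cdot 10^{-8}$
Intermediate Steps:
$F{\left(G,t \right)} = G - 5 t$
$O = - \frac{1}{56887}$ ($O = \frac{1}{-56887} = - \frac{1}{56887} \approx -1.7579 \cdot 10^{-5}$)
$\frac{O}{F{\left(J{\left(-8 \right)},-115 \right)}} = - \frac{1}{56887 \left(-8 - -575\right)} = - \frac{1}{56887 \left(-8 + 575\right)} = - \frac{1}{56887 \cdot 567} = \left(- \frac{1}{56887}\right) \frac{1}{567} = - \frac{1}{32254929}$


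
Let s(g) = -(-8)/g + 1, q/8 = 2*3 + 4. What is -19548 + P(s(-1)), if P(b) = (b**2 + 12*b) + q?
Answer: -19503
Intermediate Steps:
q = 80 (q = 8*(2*3 + 4) = 8*(6 + 4) = 8*10 = 80)
s(g) = 1 + 8/g (s(g) = 8/g + 1 = 1 + 8/g)
P(b) = 80 + b**2 + 12*b (P(b) = (b**2 + 12*b) + 80 = 80 + b**2 + 12*b)
-19548 + P(s(-1)) = -19548 + (80 + ((8 - 1)/(-1))**2 + 12*((8 - 1)/(-1))) = -19548 + (80 + (-1*7)**2 + 12*(-1*7)) = -19548 + (80 + (-7)**2 + 12*(-7)) = -19548 + (80 + 49 - 84) = -19548 + 45 = -19503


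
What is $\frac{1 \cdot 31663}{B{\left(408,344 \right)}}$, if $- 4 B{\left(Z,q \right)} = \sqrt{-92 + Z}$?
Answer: $- \frac{63326 \sqrt{79}}{79} \approx -7124.7$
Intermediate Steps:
$B{\left(Z,q \right)} = - \frac{\sqrt{-92 + Z}}{4}$
$\frac{1 \cdot 31663}{B{\left(408,344 \right)}} = \frac{1 \cdot 31663}{\left(- \frac{1}{4}\right) \sqrt{-92 + 408}} = \frac{31663}{\left(- \frac{1}{4}\right) \sqrt{316}} = \frac{31663}{\left(- \frac{1}{4}\right) 2 \sqrt{79}} = \frac{31663}{\left(- \frac{1}{2}\right) \sqrt{79}} = 31663 \left(- \frac{2 \sqrt{79}}{79}\right) = - \frac{63326 \sqrt{79}}{79}$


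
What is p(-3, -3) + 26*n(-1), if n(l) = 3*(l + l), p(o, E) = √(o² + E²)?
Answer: -156 + 3*√2 ≈ -151.76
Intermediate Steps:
p(o, E) = √(E² + o²)
n(l) = 6*l (n(l) = 3*(2*l) = 6*l)
p(-3, -3) + 26*n(-1) = √((-3)² + (-3)²) + 26*(6*(-1)) = √(9 + 9) + 26*(-6) = √18 - 156 = 3*√2 - 156 = -156 + 3*√2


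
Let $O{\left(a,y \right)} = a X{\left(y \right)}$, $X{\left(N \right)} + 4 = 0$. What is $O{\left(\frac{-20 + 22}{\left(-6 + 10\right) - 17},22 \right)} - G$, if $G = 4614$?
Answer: $- \frac{59974}{13} \approx -4613.4$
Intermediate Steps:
$X{\left(N \right)} = -4$ ($X{\left(N \right)} = -4 + 0 = -4$)
$O{\left(a,y \right)} = - 4 a$ ($O{\left(a,y \right)} = a \left(-4\right) = - 4 a$)
$O{\left(\frac{-20 + 22}{\left(-6 + 10\right) - 17},22 \right)} - G = - 4 \frac{-20 + 22}{\left(-6 + 10\right) - 17} - 4614 = - 4 \frac{2}{4 - 17} - 4614 = - 4 \frac{2}{-13} - 4614 = - 4 \cdot 2 \left(- \frac{1}{13}\right) - 4614 = \left(-4\right) \left(- \frac{2}{13}\right) - 4614 = \frac{8}{13} - 4614 = - \frac{59974}{13}$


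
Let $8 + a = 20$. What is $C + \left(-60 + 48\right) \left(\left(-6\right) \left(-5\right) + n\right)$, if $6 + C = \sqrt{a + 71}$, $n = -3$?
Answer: $-330 + \sqrt{83} \approx -320.89$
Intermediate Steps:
$a = 12$ ($a = -8 + 20 = 12$)
$C = -6 + \sqrt{83}$ ($C = -6 + \sqrt{12 + 71} = -6 + \sqrt{83} \approx 3.1104$)
$C + \left(-60 + 48\right) \left(\left(-6\right) \left(-5\right) + n\right) = \left(-6 + \sqrt{83}\right) + \left(-60 + 48\right) \left(\left(-6\right) \left(-5\right) - 3\right) = \left(-6 + \sqrt{83}\right) - 12 \left(30 - 3\right) = \left(-6 + \sqrt{83}\right) - 324 = -330 + \sqrt{83}$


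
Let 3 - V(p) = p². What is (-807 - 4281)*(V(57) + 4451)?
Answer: -6131040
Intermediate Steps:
V(p) = 3 - p²
(-807 - 4281)*(V(57) + 4451) = (-807 - 4281)*((3 - 1*57²) + 4451) = -5088*((3 - 1*3249) + 4451) = -5088*((3 - 3249) + 4451) = -5088*(-3246 + 4451) = -5088*1205 = -6131040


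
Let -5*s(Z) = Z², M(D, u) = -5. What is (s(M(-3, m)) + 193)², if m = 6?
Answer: 35344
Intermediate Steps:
s(Z) = -Z²/5
(s(M(-3, m)) + 193)² = (-⅕*(-5)² + 193)² = (-⅕*25 + 193)² = (-5 + 193)² = 188² = 35344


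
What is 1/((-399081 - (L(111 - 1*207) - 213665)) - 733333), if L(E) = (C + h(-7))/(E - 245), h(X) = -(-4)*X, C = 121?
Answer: -11/10106236 ≈ -1.0884e-6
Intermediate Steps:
h(X) = 4*X
L(E) = 93/(-245 + E) (L(E) = (121 + 4*(-7))/(E - 245) = (121 - 28)/(-245 + E) = 93/(-245 + E))
1/((-399081 - (L(111 - 1*207) - 213665)) - 733333) = 1/((-399081 - (93/(-245 + (111 - 1*207)) - 213665)) - 733333) = 1/((-399081 - (93/(-245 + (111 - 207)) - 213665)) - 733333) = 1/((-399081 - (93/(-245 - 96) - 213665)) - 733333) = 1/((-399081 - (93/(-341) - 213665)) - 733333) = 1/((-399081 - (93*(-1/341) - 213665)) - 733333) = 1/((-399081 - (-3/11 - 213665)) - 733333) = 1/((-399081 - 1*(-2350318/11)) - 733333) = 1/((-399081 + 2350318/11) - 733333) = 1/(-2039573/11 - 733333) = 1/(-10106236/11) = -11/10106236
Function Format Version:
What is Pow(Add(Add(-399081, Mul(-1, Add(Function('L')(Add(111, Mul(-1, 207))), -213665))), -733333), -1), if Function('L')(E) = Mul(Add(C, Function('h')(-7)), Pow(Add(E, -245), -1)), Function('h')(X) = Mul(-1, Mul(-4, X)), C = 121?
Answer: Rational(-11, 10106236) ≈ -1.0884e-6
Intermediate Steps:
Function('h')(X) = Mul(4, X)
Function('L')(E) = Mul(93, Pow(Add(-245, E), -1)) (Function('L')(E) = Mul(Add(121, Mul(4, -7)), Pow(Add(E, -245), -1)) = Mul(Add(121, -28), Pow(Add(-245, E), -1)) = Mul(93, Pow(Add(-245, E), -1)))
Pow(Add(Add(-399081, Mul(-1, Add(Function('L')(Add(111, Mul(-1, 207))), -213665))), -733333), -1) = Pow(Add(Add(-399081, Mul(-1, Add(Mul(93, Pow(Add(-245, Add(111, Mul(-1, 207))), -1)), -213665))), -733333), -1) = Pow(Add(Add(-399081, Mul(-1, Add(Mul(93, Pow(Add(-245, Add(111, -207)), -1)), -213665))), -733333), -1) = Pow(Add(Add(-399081, Mul(-1, Add(Mul(93, Pow(Add(-245, -96), -1)), -213665))), -733333), -1) = Pow(Add(Add(-399081, Mul(-1, Add(Mul(93, Pow(-341, -1)), -213665))), -733333), -1) = Pow(Add(Add(-399081, Mul(-1, Add(Mul(93, Rational(-1, 341)), -213665))), -733333), -1) = Pow(Add(Add(-399081, Mul(-1, Add(Rational(-3, 11), -213665))), -733333), -1) = Pow(Add(Add(-399081, Mul(-1, Rational(-2350318, 11))), -733333), -1) = Pow(Add(Add(-399081, Rational(2350318, 11)), -733333), -1) = Pow(Add(Rational(-2039573, 11), -733333), -1) = Pow(Rational(-10106236, 11), -1) = Rational(-11, 10106236)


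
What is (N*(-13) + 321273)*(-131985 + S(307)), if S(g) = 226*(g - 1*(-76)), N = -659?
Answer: -14983641680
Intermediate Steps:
S(g) = 17176 + 226*g (S(g) = 226*(g + 76) = 226*(76 + g) = 17176 + 226*g)
(N*(-13) + 321273)*(-131985 + S(307)) = (-659*(-13) + 321273)*(-131985 + (17176 + 226*307)) = (8567 + 321273)*(-131985 + (17176 + 69382)) = 329840*(-131985 + 86558) = 329840*(-45427) = -14983641680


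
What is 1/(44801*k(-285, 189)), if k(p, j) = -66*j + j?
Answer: -1/550380285 ≈ -1.8169e-9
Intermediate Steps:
k(p, j) = -65*j
1/(44801*k(-285, 189)) = 1/(44801*((-65*189))) = (1/44801)/(-12285) = (1/44801)*(-1/12285) = -1/550380285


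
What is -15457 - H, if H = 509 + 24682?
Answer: -40648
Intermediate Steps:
H = 25191
-15457 - H = -15457 - 1*25191 = -15457 - 25191 = -40648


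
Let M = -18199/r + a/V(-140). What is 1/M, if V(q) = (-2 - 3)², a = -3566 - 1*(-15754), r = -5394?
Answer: 134850/66197047 ≈ 0.0020371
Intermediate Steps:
a = 12188 (a = -3566 + 15754 = 12188)
V(q) = 25 (V(q) = (-5)² = 25)
M = 66197047/134850 (M = -18199/(-5394) + 12188/25 = -18199*(-1/5394) + 12188*(1/25) = 18199/5394 + 12188/25 = 66197047/134850 ≈ 490.89)
1/M = 1/(66197047/134850) = 134850/66197047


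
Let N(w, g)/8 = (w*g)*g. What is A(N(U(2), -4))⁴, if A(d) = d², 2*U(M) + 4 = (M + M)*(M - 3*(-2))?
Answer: 106341808682864896865468416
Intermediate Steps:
U(M) = -2 + M*(6 + M) (U(M) = -2 + ((M + M)*(M - 3*(-2)))/2 = -2 + ((2*M)*(M + 6))/2 = -2 + ((2*M)*(6 + M))/2 = -2 + (2*M*(6 + M))/2 = -2 + M*(6 + M))
N(w, g) = 8*w*g² (N(w, g) = 8*((w*g)*g) = 8*((g*w)*g) = 8*(w*g²) = 8*w*g²)
A(N(U(2), -4))⁴ = ((8*(-2 + 2² + 6*2)*(-4)²)²)⁴ = ((8*(-2 + 4 + 12)*16)²)⁴ = ((8*14*16)²)⁴ = (1792²)⁴ = 3211264⁴ = 106341808682864896865468416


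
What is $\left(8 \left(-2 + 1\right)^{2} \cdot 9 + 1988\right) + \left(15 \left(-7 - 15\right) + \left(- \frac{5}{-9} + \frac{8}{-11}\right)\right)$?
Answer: $\frac{171253}{99} \approx 1729.8$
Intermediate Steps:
$\left(8 \left(-2 + 1\right)^{2} \cdot 9 + 1988\right) + \left(15 \left(-7 - 15\right) + \left(- \frac{5}{-9} + \frac{8}{-11}\right)\right) = \left(8 \left(-1\right)^{2} \cdot 9 + 1988\right) + \left(15 \left(-7 - 15\right) + \left(\left(-5\right) \left(- \frac{1}{9}\right) + 8 \left(- \frac{1}{11}\right)\right)\right) = \left(8 \cdot 1 \cdot 9 + 1988\right) + \left(15 \left(-22\right) + \left(\frac{5}{9} - \frac{8}{11}\right)\right) = \left(8 \cdot 9 + 1988\right) - \frac{32687}{99} = \left(72 + 1988\right) - \frac{32687}{99} = 2060 - \frac{32687}{99} = \frac{171253}{99}$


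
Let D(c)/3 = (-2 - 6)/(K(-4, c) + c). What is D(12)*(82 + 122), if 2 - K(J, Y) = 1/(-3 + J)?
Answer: -3808/11 ≈ -346.18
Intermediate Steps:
K(J, Y) = 2 - 1/(-3 + J)
D(c) = -24/(15/7 + c) (D(c) = 3*((-2 - 6)/((-7 + 2*(-4))/(-3 - 4) + c)) = 3*(-8/((-7 - 8)/(-7) + c)) = 3*(-8/(-⅐*(-15) + c)) = 3*(-8/(15/7 + c)) = -24/(15/7 + c))
D(12)*(82 + 122) = (-168/(15 + 7*12))*(82 + 122) = -168/(15 + 84)*204 = -168/99*204 = -168*1/99*204 = -56/33*204 = -3808/11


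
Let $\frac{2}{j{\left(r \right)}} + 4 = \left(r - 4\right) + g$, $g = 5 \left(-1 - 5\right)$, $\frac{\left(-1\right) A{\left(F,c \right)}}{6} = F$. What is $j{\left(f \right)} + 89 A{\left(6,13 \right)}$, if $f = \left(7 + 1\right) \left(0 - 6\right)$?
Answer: $- \frac{137773}{43} \approx -3204.0$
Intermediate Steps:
$A{\left(F,c \right)} = - 6 F$
$g = -30$ ($g = 5 \left(-6\right) = -30$)
$f = -48$ ($f = 8 \left(-6\right) = -48$)
$j{\left(r \right)} = \frac{2}{-38 + r}$ ($j{\left(r \right)} = \frac{2}{-4 + \left(\left(r - 4\right) - 30\right)} = \frac{2}{-4 + \left(\left(-4 + r\right) - 30\right)} = \frac{2}{-4 + \left(-34 + r\right)} = \frac{2}{-38 + r}$)
$j{\left(f \right)} + 89 A{\left(6,13 \right)} = \frac{2}{-38 - 48} + 89 \left(\left(-6\right) 6\right) = \frac{2}{-86} + 89 \left(-36\right) = 2 \left(- \frac{1}{86}\right) - 3204 = - \frac{1}{43} - 3204 = - \frac{137773}{43}$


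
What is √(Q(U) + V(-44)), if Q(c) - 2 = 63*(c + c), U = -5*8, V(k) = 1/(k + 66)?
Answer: 3*I*√270930/22 ≈ 70.979*I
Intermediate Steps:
V(k) = 1/(66 + k)
U = -40
Q(c) = 2 + 126*c (Q(c) = 2 + 63*(c + c) = 2 + 63*(2*c) = 2 + 126*c)
√(Q(U) + V(-44)) = √((2 + 126*(-40)) + 1/(66 - 44)) = √((2 - 5040) + 1/22) = √(-5038 + 1/22) = √(-110835/22) = 3*I*√270930/22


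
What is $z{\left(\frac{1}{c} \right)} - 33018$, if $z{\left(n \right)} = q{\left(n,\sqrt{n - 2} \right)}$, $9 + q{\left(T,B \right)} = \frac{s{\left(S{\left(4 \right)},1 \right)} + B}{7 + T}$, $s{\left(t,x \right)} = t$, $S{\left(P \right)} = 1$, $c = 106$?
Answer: $- \frac{24538955}{743} + \frac{i \sqrt{22366}}{743} \approx -33027.0 + 0.20128 i$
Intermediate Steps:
$q{\left(T,B \right)} = -9 + \frac{1 + B}{7 + T}$
$z{\left(n \right)} = \frac{-62 + \sqrt{-2 + n} - 9 n}{7 + n}$ ($z{\left(n \right)} = \frac{-62 + \sqrt{n - 2} - 9 n}{7 + n} = \frac{-62 + \sqrt{-2 + n} - 9 n}{7 + n}$)
$z{\left(\frac{1}{c} \right)} - 33018 = \frac{-62 + \sqrt{-2 + \frac{1}{106}} - \frac{9}{106}}{7 + \frac{1}{106}} - 33018 = \frac{-62 + \sqrt{- \frac{211}{106}} - \frac{9}{106}}{\frac{743}{106}} - 33018 = \frac{106 \left(-62 + \frac{i \sqrt{22366}}{106} - \frac{9}{106}\right)}{743} - 33018 = \frac{106 \left(- \frac{6581}{106} + \frac{i \sqrt{22366}}{106}\right)}{743} - 33018 = \left(- \frac{6581}{743} + \frac{i \sqrt{22366}}{743}\right) - 33018 = - \frac{24538955}{743} + \frac{i \sqrt{22366}}{743}$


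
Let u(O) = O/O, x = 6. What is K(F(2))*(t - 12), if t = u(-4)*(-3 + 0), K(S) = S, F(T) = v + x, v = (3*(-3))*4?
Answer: 450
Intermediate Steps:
v = -36 (v = -9*4 = -36)
F(T) = -30 (F(T) = -36 + 6 = -30)
u(O) = 1
t = -3 (t = 1*(-3 + 0) = 1*(-3) = -3)
K(F(2))*(t - 12) = -30*(-3 - 12) = -30*(-15) = 450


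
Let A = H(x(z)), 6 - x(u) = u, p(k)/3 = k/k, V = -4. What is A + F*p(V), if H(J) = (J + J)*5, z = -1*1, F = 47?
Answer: 211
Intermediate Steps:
z = -1
p(k) = 3 (p(k) = 3*(k/k) = 3*1 = 3)
x(u) = 6 - u
H(J) = 10*J (H(J) = (2*J)*5 = 10*J)
A = 70 (A = 10*(6 - 1*(-1)) = 10*(6 + 1) = 10*7 = 70)
A + F*p(V) = 70 + 47*3 = 70 + 141 = 211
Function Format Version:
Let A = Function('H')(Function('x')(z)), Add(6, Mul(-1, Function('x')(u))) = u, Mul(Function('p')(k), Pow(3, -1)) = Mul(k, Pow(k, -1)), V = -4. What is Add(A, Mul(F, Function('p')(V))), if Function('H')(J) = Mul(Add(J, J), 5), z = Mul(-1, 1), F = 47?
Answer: 211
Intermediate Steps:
z = -1
Function('p')(k) = 3 (Function('p')(k) = Mul(3, Mul(k, Pow(k, -1))) = Mul(3, 1) = 3)
Function('x')(u) = Add(6, Mul(-1, u))
Function('H')(J) = Mul(10, J) (Function('H')(J) = Mul(Mul(2, J), 5) = Mul(10, J))
A = 70 (A = Mul(10, Add(6, Mul(-1, -1))) = Mul(10, Add(6, 1)) = Mul(10, 7) = 70)
Add(A, Mul(F, Function('p')(V))) = Add(70, Mul(47, 3)) = Add(70, 141) = 211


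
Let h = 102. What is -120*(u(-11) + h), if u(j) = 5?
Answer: -12840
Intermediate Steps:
-120*(u(-11) + h) = -120*(5 + 102) = -120*107 = -12840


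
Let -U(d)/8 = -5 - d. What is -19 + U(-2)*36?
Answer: 845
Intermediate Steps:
U(d) = 40 + 8*d (U(d) = -8*(-5 - d) = 40 + 8*d)
-19 + U(-2)*36 = -19 + (40 + 8*(-2))*36 = -19 + (40 - 16)*36 = -19 + 24*36 = -19 + 864 = 845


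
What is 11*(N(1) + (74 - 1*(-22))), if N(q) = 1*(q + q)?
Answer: 1078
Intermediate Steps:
N(q) = 2*q (N(q) = 1*(2*q) = 2*q)
11*(N(1) + (74 - 1*(-22))) = 11*(2*1 + (74 - 1*(-22))) = 11*(2 + (74 + 22)) = 11*(2 + 96) = 11*98 = 1078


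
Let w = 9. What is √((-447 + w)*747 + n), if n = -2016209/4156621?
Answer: I*√115366609924058735/593803 ≈ 572.0*I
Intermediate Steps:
n = -2016209/4156621 (n = -2016209*1/4156621 = -2016209/4156621 ≈ -0.48506)
√((-447 + w)*747 + n) = √((-447 + 9)*747 - 2016209/4156621) = √(-438*747 - 2016209/4156621) = √(-327186 - 2016209/4156621) = √(-1359990214715/4156621) = I*√115366609924058735/593803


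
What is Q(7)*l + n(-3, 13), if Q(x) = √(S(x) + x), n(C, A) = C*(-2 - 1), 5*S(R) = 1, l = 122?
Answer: 9 + 732*√5/5 ≈ 336.36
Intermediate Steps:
S(R) = ⅕ (S(R) = (⅕)*1 = ⅕)
n(C, A) = -3*C (n(C, A) = C*(-3) = -3*C)
Q(x) = √(⅕ + x)
Q(7)*l + n(-3, 13) = (√(5 + 25*7)/5)*122 - 3*(-3) = (√(5 + 175)/5)*122 + 9 = (√180/5)*122 + 9 = ((6*√5)/5)*122 + 9 = (6*√5/5)*122 + 9 = 732*√5/5 + 9 = 9 + 732*√5/5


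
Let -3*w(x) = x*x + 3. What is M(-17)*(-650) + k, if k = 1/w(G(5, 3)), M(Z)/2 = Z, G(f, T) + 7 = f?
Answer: 154697/7 ≈ 22100.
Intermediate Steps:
G(f, T) = -7 + f
w(x) = -1 - x**2/3 (w(x) = -(x*x + 3)/3 = -(x**2 + 3)/3 = -(3 + x**2)/3 = -1 - x**2/3)
M(Z) = 2*Z
k = -3/7 (k = 1/(-1 - (-7 + 5)**2/3) = 1/(-1 - 1/3*(-2)**2) = 1/(-1 - 1/3*4) = 1/(-1 - 4/3) = 1/(-7/3) = -3/7 ≈ -0.42857)
M(-17)*(-650) + k = (2*(-17))*(-650) - 3/7 = -34*(-650) - 3/7 = 22100 - 3/7 = 154697/7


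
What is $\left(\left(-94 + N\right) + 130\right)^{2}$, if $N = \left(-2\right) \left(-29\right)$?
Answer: $8836$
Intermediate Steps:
$N = 58$
$\left(\left(-94 + N\right) + 130\right)^{2} = \left(\left(-94 + 58\right) + 130\right)^{2} = \left(-36 + 130\right)^{2} = 94^{2} = 8836$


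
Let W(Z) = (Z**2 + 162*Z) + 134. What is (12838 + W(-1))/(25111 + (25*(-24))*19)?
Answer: 12811/13711 ≈ 0.93436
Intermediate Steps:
W(Z) = 134 + Z**2 + 162*Z
(12838 + W(-1))/(25111 + (25*(-24))*19) = (12838 + (134 + (-1)**2 + 162*(-1)))/(25111 + (25*(-24))*19) = (12838 + (134 + 1 - 162))/(25111 - 600*19) = (12838 - 27)/(25111 - 11400) = 12811/13711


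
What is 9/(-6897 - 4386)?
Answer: -3/3761 ≈ -0.00079766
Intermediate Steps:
9/(-6897 - 4386) = 9/(-11283) = -1/11283*9 = -3/3761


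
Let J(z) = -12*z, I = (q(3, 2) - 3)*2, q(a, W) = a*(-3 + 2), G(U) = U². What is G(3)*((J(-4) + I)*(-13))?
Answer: -4212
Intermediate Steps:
q(a, W) = -a (q(a, W) = a*(-1) = -a)
I = -12 (I = (-1*3 - 3)*2 = (-3 - 3)*2 = -6*2 = -12)
J(z) = -12*z
G(3)*((J(-4) + I)*(-13)) = 3²*((-12*(-4) - 12)*(-13)) = 9*((48 - 12)*(-13)) = 9*(36*(-13)) = 9*(-468) = -4212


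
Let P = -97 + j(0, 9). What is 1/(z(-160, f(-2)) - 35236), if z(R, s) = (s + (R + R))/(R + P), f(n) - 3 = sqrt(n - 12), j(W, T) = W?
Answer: -2327221095/81999091962239 + 257*I*sqrt(14)/81999091962239 ≈ -2.8381e-5 + 1.1727e-11*I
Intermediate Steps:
f(n) = 3 + sqrt(-12 + n) (f(n) = 3 + sqrt(n - 12) = 3 + sqrt(-12 + n))
P = -97 (P = -97 + 0 = -97)
z(R, s) = (s + 2*R)/(-97 + R) (z(R, s) = (s + (R + R))/(R - 97) = (s + 2*R)/(-97 + R))
1/(z(-160, f(-2)) - 35236) = 1/(((3 + sqrt(-12 - 2)) + 2*(-160))/(-97 - 160) - 35236) = 1/(((3 + sqrt(-14)) - 320)/(-257) - 35236) = 1/(-((3 + I*sqrt(14)) - 320)/257 - 35236) = 1/(-(-317 + I*sqrt(14))/257 - 35236) = 1/((317/257 - I*sqrt(14)/257) - 35236) = 1/(-9055335/257 - I*sqrt(14)/257)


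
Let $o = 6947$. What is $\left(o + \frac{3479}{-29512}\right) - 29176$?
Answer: $- \frac{93717961}{4216} \approx -22229.0$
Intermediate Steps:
$\left(o + \frac{3479}{-29512}\right) - 29176 = \left(6947 + \frac{3479}{-29512}\right) - 29176 = \left(6947 + 3479 \left(- \frac{1}{29512}\right)\right) - 29176 = \left(6947 - \frac{497}{4216}\right) - 29176 = \frac{29288055}{4216} - 29176 = - \frac{93717961}{4216}$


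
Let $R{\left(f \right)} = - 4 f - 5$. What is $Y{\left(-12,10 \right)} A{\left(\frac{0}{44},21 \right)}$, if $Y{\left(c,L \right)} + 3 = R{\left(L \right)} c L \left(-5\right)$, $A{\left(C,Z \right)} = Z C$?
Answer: $0$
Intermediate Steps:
$R{\left(f \right)} = -5 - 4 f$
$A{\left(C,Z \right)} = C Z$
$Y{\left(c,L \right)} = -3 - 5 L c \left(-5 - 4 L\right)$ ($Y{\left(c,L \right)} = -3 + \left(-5 - 4 L\right) c L \left(-5\right) = -3 + \left(-5 - 4 L\right) L c \left(-5\right) = -3 + \left(-5 - 4 L\right) \left(- 5 L c\right) = -3 - 5 L c \left(-5 - 4 L\right)$)
$Y{\left(-12,10 \right)} A{\left(\frac{0}{44},21 \right)} = \left(-3 + 5 \cdot 10 \left(-12\right) \left(5 + 4 \cdot 10\right)\right) \frac{0}{44} \cdot 21 = \left(-3 + 5 \cdot 10 \left(-12\right) \left(5 + 40\right)\right) 0 \cdot \frac{1}{44} \cdot 21 = \left(-3 + 5 \cdot 10 \left(-12\right) 45\right) 0 \cdot 21 = \left(-3 - 27000\right) 0 = \left(-27003\right) 0 = 0$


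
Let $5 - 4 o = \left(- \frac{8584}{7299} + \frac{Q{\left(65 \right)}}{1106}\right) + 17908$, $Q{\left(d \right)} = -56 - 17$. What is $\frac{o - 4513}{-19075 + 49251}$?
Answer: $- \frac{290243686039}{974406456576} \approx -0.29787$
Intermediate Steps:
$Q{\left(d \right)} = -73$ ($Q{\left(d \right)} = -56 - 17 = -73$)
$o = - \frac{144515413951}{32290776}$ ($o = \frac{5}{4} - \frac{\left(- \frac{8584}{7299} - \frac{73}{1106}\right) + 17908}{4} = \frac{5}{4} - \frac{- \frac{10026731}{8072694} + 17908}{4} = \frac{5}{4} - \frac{144555777421}{32290776} = - \frac{144515413951}{32290776} \approx -4475.4$)
$\frac{o - 4513}{-19075 + 49251} = \frac{- \frac{144515413951}{32290776} - 4513}{-19075 + 49251} = - \frac{290243686039}{32290776 \cdot 30176} = \left(- \frac{290243686039}{32290776}\right) \frac{1}{30176} = - \frac{290243686039}{974406456576}$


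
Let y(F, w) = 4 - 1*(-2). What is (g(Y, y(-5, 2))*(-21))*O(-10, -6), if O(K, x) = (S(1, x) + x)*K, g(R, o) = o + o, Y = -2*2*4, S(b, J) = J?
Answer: -30240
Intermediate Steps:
Y = -16 (Y = -4*4 = -16)
y(F, w) = 6 (y(F, w) = 4 + 2 = 6)
g(R, o) = 2*o
O(K, x) = 2*K*x (O(K, x) = (x + x)*K = (2*x)*K = 2*K*x)
(g(Y, y(-5, 2))*(-21))*O(-10, -6) = ((2*6)*(-21))*(2*(-10)*(-6)) = (12*(-21))*120 = -252*120 = -30240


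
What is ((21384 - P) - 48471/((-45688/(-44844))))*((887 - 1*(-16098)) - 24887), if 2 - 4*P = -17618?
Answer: 1380772734093/5711 ≈ 2.4177e+8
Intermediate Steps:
P = 4405 (P = 1/2 - 1/4*(-17618) = 1/2 + 8809/2 = 4405)
((21384 - P) - 48471/((-45688/(-44844))))*((887 - 1*(-16098)) - 24887) = ((21384 - 1*4405) - 48471/((-45688/(-44844))))*((887 - 1*(-16098)) - 24887) = ((21384 - 4405) - 48471/((-45688*(-1/44844))))*((887 + 16098) - 24887) = (16979 - 48471/11422/11211)*(16985 - 24887) = (16979 - 48471*11211/11422)*(-7902) = (16979 - 543408381/11422)*(-7902) = -349474243/11422*(-7902) = 1380772734093/5711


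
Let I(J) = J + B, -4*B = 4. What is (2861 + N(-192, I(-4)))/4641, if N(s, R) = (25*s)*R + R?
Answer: 8952/1547 ≈ 5.7867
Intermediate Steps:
B = -1 (B = -1/4*4 = -1)
I(J) = -1 + J (I(J) = J - 1 = -1 + J)
N(s, R) = R + 25*R*s (N(s, R) = 25*R*s + R = R + 25*R*s)
(2861 + N(-192, I(-4)))/4641 = (2861 + (-1 - 4)*(1 + 25*(-192)))/4641 = (2861 - 5*(1 - 4800))*(1/4641) = (2861 - 5*(-4799))*(1/4641) = (2861 + 23995)*(1/4641) = 26856*(1/4641) = 8952/1547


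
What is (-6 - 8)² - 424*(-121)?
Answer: 51500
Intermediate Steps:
(-6 - 8)² - 424*(-121) = (-14)² + 51304 = 196 + 51304 = 51500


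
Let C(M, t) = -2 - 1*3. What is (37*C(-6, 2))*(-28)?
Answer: 5180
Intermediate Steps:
C(M, t) = -5 (C(M, t) = -2 - 3 = -5)
(37*C(-6, 2))*(-28) = (37*(-5))*(-28) = -185*(-28) = 5180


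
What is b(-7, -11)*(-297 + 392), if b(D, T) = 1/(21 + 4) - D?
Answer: 3344/5 ≈ 668.80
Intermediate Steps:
b(D, T) = 1/25 - D
b(-7, -11)*(-297 + 392) = (1/25 - 1*(-7))*(-297 + 392) = (1/25 + 7)*95 = (176/25)*95 = 3344/5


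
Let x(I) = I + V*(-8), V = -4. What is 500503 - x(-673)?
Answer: 501144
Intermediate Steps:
x(I) = 32 + I (x(I) = I - 4*(-8) = I + 32 = 32 + I)
500503 - x(-673) = 500503 - (32 - 673) = 500503 - 1*(-641) = 500503 + 641 = 501144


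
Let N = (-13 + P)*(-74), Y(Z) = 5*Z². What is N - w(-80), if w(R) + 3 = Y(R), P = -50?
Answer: -27335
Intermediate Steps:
N = 4662 (N = (-13 - 50)*(-74) = -63*(-74) = 4662)
w(R) = -3 + 5*R²
N - w(-80) = 4662 - (-3 + 5*(-80)²) = 4662 - (-3 + 5*6400) = 4662 - (-3 + 32000) = 4662 - 1*31997 = 4662 - 31997 = -27335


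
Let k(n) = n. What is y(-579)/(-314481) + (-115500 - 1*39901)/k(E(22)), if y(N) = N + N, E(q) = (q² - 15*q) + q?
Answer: -16290152691/18449552 ≈ -882.96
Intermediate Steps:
E(q) = q² - 14*q
y(N) = 2*N
y(-579)/(-314481) + (-115500 - 1*39901)/k(E(22)) = (2*(-579))/(-314481) + (-115500 - 1*39901)/((22*(-14 + 22))) = -1158*(-1/314481) + (-115500 - 39901)/((22*8)) = 386/104827 - 155401/176 = -16290152691/18449552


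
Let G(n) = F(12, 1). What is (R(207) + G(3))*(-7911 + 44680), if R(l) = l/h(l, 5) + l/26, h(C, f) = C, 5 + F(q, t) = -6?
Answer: -1948757/26 ≈ -74952.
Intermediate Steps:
F(q, t) = -11 (F(q, t) = -5 - 6 = -11)
R(l) = 1 + l/26 (R(l) = l/l + l/26 = 1 + l*(1/26) = 1 + l/26)
G(n) = -11
(R(207) + G(3))*(-7911 + 44680) = ((1 + (1/26)*207) - 11)*(-7911 + 44680) = ((1 + 207/26) - 11)*36769 = (233/26 - 11)*36769 = -53/26*36769 = -1948757/26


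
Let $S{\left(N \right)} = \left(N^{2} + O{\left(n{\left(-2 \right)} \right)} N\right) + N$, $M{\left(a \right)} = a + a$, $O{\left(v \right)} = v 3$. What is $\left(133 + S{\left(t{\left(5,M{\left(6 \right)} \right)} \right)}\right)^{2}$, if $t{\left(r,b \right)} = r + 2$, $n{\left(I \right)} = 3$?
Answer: $63504$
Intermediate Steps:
$O{\left(v \right)} = 3 v$
$M{\left(a \right)} = 2 a$
$t{\left(r,b \right)} = 2 + r$
$S{\left(N \right)} = N^{2} + 10 N$ ($S{\left(N \right)} = \left(N^{2} + 3 \cdot 3 N\right) + N = \left(N^{2} + 9 N\right) + N = N^{2} + 10 N$)
$\left(133 + S{\left(t{\left(5,M{\left(6 \right)} \right)} \right)}\right)^{2} = \left(133 + \left(2 + 5\right) \left(10 + \left(2 + 5\right)\right)\right)^{2} = \left(133 + 7 \left(10 + 7\right)\right)^{2} = \left(133 + 7 \cdot 17\right)^{2} = \left(133 + 119\right)^{2} = 252^{2} = 63504$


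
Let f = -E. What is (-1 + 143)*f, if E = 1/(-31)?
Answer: 142/31 ≈ 4.5806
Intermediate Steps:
E = -1/31 ≈ -0.032258
f = 1/31 (f = -1*(-1/31) = 1/31 ≈ 0.032258)
(-1 + 143)*f = (-1 + 143)*(1/31) = 142*(1/31) = 142/31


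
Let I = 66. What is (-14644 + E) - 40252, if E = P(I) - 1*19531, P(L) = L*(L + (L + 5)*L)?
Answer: 239205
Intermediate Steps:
P(L) = L*(L + L*(5 + L)) (P(L) = L*(L + (5 + L)*L) = L*(L + L*(5 + L)))
E = 294101 (E = 66²*(6 + 66) - 1*19531 = 4356*72 - 19531 = 313632 - 19531 = 294101)
(-14644 + E) - 40252 = (-14644 + 294101) - 40252 = 279457 - 40252 = 239205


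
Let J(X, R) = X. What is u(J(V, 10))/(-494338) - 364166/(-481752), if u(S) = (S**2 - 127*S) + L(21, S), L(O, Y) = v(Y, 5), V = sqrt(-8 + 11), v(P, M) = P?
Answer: 45004911713/59537080044 + 63*sqrt(3)/247169 ≈ 0.75636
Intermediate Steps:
V = sqrt(3) ≈ 1.7320
L(O, Y) = Y
u(S) = S**2 - 126*S (u(S) = (S**2 - 127*S) + S = S**2 - 126*S)
u(J(V, 10))/(-494338) - 364166/(-481752) = (sqrt(3)*(-126 + sqrt(3)))/(-494338) - 364166/(-481752) = (sqrt(3)*(-126 + sqrt(3)))*(-1/494338) - 364166*(-1/481752) = -sqrt(3)*(-126 + sqrt(3))/494338 + 182083/240876 = 182083/240876 - sqrt(3)*(-126 + sqrt(3))/494338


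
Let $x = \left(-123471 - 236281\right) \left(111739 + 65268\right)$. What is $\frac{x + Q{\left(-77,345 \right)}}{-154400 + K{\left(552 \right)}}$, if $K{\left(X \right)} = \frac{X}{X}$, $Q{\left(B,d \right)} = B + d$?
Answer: $\frac{63678621996}{154399} \approx 4.1243 \cdot 10^{5}$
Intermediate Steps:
$K{\left(X \right)} = 1$
$x = -63678622264$ ($x = \left(-359752\right) 177007 = -63678622264$)
$\frac{x + Q{\left(-77,345 \right)}}{-154400 + K{\left(552 \right)}} = \frac{-63678622264 + \left(-77 + 345\right)}{-154400 + 1} = \frac{-63678622264 + 268}{-154399} = \left(-63678621996\right) \left(- \frac{1}{154399}\right) = \frac{63678621996}{154399}$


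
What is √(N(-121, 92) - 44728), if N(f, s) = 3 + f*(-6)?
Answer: I*√43999 ≈ 209.76*I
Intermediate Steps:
N(f, s) = 3 - 6*f
√(N(-121, 92) - 44728) = √((3 - 6*(-121)) - 44728) = √((3 + 726) - 44728) = √(729 - 44728) = √(-43999) = I*√43999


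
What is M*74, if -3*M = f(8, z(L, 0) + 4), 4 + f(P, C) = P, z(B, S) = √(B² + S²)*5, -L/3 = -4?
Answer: -296/3 ≈ -98.667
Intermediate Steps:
L = 12 (L = -3*(-4) = 12)
z(B, S) = 5*√(B² + S²)
f(P, C) = -4 + P
M = -4/3 (M = -(-4 + 8)/3 = -⅓*4 = -4/3 ≈ -1.3333)
M*74 = -4/3*74 = -296/3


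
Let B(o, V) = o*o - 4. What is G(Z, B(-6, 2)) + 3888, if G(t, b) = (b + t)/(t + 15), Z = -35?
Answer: 77763/20 ≈ 3888.1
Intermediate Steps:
B(o, V) = -4 + o² (B(o, V) = o² - 4 = -4 + o²)
G(t, b) = (b + t)/(15 + t)
G(Z, B(-6, 2)) + 3888 = ((-4 + (-6)²) - 35)/(15 - 35) + 3888 = ((-4 + 36) - 35)/(-20) + 3888 = -(32 - 35)/20 + 3888 = -1/20*(-3) + 3888 = 3/20 + 3888 = 77763/20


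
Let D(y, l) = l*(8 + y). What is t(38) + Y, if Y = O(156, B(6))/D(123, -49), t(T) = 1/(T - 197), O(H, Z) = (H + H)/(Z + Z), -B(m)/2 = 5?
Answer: -19693/5103105 ≈ -0.0038590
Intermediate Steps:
B(m) = -10 (B(m) = -2*5 = -10)
O(H, Z) = H/Z (O(H, Z) = (2*H)/((2*Z)) = (2*H)*(1/(2*Z)) = H/Z)
t(T) = 1/(-197 + T)
Y = 78/32095 (Y = (156/(-10))/((-49*(8 + 123))) = (156*(-1/10))/((-49*131)) = -78/5/(-6419) = -78/5*(-1/6419) = 78/32095 ≈ 0.0024303)
t(38) + Y = 1/(-197 + 38) + 78/32095 = 1/(-159) + 78/32095 = -1/159 + 78/32095 = -19693/5103105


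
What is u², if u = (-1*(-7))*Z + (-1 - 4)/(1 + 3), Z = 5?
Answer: 18225/16 ≈ 1139.1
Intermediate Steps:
u = 135/4 (u = -1*(-7)*5 + (-1 - 4)/(1 + 3) = 7*5 - 5/4 = 35 - 5*¼ = 35 - 5/4 = 135/4 ≈ 33.750)
u² = (135/4)² = 18225/16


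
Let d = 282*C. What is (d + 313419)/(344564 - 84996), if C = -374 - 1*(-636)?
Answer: 387303/259568 ≈ 1.4921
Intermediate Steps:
C = 262 (C = -374 + 636 = 262)
d = 73884 (d = 282*262 = 73884)
(d + 313419)/(344564 - 84996) = (73884 + 313419)/(344564 - 84996) = 387303/259568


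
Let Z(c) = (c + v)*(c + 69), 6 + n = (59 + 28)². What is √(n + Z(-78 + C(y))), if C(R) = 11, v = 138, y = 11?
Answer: √7705 ≈ 87.778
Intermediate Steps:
n = 7563 (n = -6 + (59 + 28)² = -6 + 87² = -6 + 7569 = 7563)
Z(c) = (69 + c)*(138 + c) (Z(c) = (c + 138)*(c + 69) = (138 + c)*(69 + c) = (69 + c)*(138 + c))
√(n + Z(-78 + C(y))) = √(7563 + (9522 + (-78 + 11)² + 207*(-78 + 11))) = √(7563 + (9522 + (-67)² + 207*(-67))) = √(7563 + (9522 + 4489 - 13869)) = √(7563 + 142) = √7705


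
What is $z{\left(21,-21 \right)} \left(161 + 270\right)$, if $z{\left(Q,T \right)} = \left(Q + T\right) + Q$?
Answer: $9051$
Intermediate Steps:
$z{\left(Q,T \right)} = T + 2 Q$
$z{\left(21,-21 \right)} \left(161 + 270\right) = \left(-21 + 2 \cdot 21\right) \left(161 + 270\right) = \left(-21 + 42\right) 431 = 21 \cdot 431 = 9051$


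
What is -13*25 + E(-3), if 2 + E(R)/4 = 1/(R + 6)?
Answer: -995/3 ≈ -331.67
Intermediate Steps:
E(R) = -8 + 4/(6 + R) (E(R) = -8 + 4/(R + 6) = -8 + 4/(6 + R))
-13*25 + E(-3) = -13*25 + 4*(-11 - 2*(-3))/(6 - 3) = -325 + 4*(-11 + 6)/3 = -325 + 4*(1/3)*(-5) = -325 - 20/3 = -995/3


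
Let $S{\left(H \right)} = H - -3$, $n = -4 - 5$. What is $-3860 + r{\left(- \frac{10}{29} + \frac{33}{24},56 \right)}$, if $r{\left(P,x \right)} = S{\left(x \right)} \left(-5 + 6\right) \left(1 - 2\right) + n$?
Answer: $-3928$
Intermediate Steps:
$n = -9$ ($n = -4 - 5 = -9$)
$S{\left(H \right)} = 3 + H$ ($S{\left(H \right)} = H + 3 = 3 + H$)
$r{\left(P,x \right)} = -12 - x$ ($r{\left(P,x \right)} = \left(3 + x\right) \left(-5 + 6\right) \left(1 - 2\right) - 9 = \left(3 + x\right) 1 \left(-1\right) - 9 = \left(3 + x\right) \left(-1\right) - 9 = \left(-3 - x\right) - 9 = -12 - x$)
$-3860 + r{\left(- \frac{10}{29} + \frac{33}{24},56 \right)} = -3860 - 68 = -3928$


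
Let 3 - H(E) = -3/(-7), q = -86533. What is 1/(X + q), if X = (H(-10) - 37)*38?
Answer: -7/614889 ≈ -1.1384e-5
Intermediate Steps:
H(E) = 18/7 (H(E) = 3 - (-3)/(-7) = 3 - (-3)*(-1)/7 = 3 - 1*3/7 = 3 - 3/7 = 18/7)
X = -9158/7 (X = (18/7 - 37)*38 = -241/7*38 = -9158/7 ≈ -1308.3)
1/(X + q) = 1/(-9158/7 - 86533) = 1/(-614889/7) = -7/614889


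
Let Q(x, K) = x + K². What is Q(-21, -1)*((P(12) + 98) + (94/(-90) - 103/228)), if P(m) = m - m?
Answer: -330043/171 ≈ -1930.1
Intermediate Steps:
P(m) = 0
Q(-21, -1)*((P(12) + 98) + (94/(-90) - 103/228)) = (-21 + (-1)²)*((0 + 98) + (94/(-90) - 103/228)) = (-21 + 1)*(98 + (94*(-1/90) - 103*1/228)) = -20*(98 + (-47/45 - 103/228)) = -20*(98 - 5117/3420) = -20*330043/3420 = -330043/171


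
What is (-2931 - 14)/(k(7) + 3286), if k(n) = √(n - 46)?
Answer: -1935454/2159567 + 589*I*√39/2159567 ≈ -0.89622 + 0.0017033*I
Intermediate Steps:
k(n) = √(-46 + n)
(-2931 - 14)/(k(7) + 3286) = (-2931 - 14)/(√(-46 + 7) + 3286) = -2945/(√(-39) + 3286) = -2945/(I*√39 + 3286) = -2945/(3286 + I*√39)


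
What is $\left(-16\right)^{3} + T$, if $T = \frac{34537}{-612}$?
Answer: $- \frac{2541289}{612} \approx -4152.4$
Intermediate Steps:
$T = - \frac{34537}{612}$ ($T = 34537 \left(- \frac{1}{612}\right) = - \frac{34537}{612} \approx -56.433$)
$\left(-16\right)^{3} + T = \left(-16\right)^{3} - \frac{34537}{612} = -4096 - \frac{34537}{612} = - \frac{2541289}{612}$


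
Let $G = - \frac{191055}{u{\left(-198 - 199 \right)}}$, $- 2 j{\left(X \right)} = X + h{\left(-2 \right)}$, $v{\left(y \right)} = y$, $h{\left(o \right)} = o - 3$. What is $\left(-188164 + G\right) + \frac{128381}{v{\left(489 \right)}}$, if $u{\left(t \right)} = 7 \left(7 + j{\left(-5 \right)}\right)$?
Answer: $- \frac{2603888785}{13692} \approx -1.9018 \cdot 10^{5}$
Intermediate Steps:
$h{\left(o \right)} = -3 + o$
$j{\left(X \right)} = \frac{5}{2} - \frac{X}{2}$ ($j{\left(X \right)} = - \frac{X - 5}{2} = - \frac{-5 + X}{2} = \frac{5}{2} - \frac{X}{2}$)
$u{\left(t \right)} = 84$ ($u{\left(t \right)} = 7 \left(7 + \left(\frac{5}{2} - - \frac{5}{2}\right)\right) = 7 \left(7 + \left(\frac{5}{2} + \frac{5}{2}\right)\right) = 7 \left(7 + 5\right) = 7 \cdot 12 = 84$)
$G = - \frac{63685}{28}$ ($G = - \frac{191055}{84} = \left(-191055\right) \frac{1}{84} = - \frac{63685}{28} \approx -2274.5$)
$\left(-188164 + G\right) + \frac{128381}{v{\left(489 \right)}} = \left(-188164 - \frac{63685}{28}\right) + \frac{128381}{489} = - \frac{5332277}{28} + 128381 \cdot \frac{1}{489} = - \frac{5332277}{28} + \frac{128381}{489} = - \frac{2603888785}{13692}$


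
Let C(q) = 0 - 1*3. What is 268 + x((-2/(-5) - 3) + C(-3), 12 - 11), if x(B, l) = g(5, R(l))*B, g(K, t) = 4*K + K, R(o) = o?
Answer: 128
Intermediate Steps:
C(q) = -3 (C(q) = 0 - 3 = -3)
g(K, t) = 5*K
x(B, l) = 25*B (x(B, l) = (5*5)*B = 25*B)
268 + x((-2/(-5) - 3) + C(-3), 12 - 11) = 268 + 25*((-2/(-5) - 3) - 3) = 268 + 25*((-2*(-⅕) - 3) - 3) = 268 + 25*((⅖ - 3) - 3) = 268 + 25*(-13/5 - 3) = 268 + 25*(-28/5) = 268 - 140 = 128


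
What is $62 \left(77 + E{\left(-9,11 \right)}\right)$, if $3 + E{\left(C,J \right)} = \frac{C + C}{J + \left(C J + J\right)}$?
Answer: $\frac{354392}{77} \approx 4602.5$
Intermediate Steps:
$E{\left(C,J \right)} = -3 + \frac{2 C}{2 J + C J}$ ($E{\left(C,J \right)} = -3 + \frac{C + C}{J + \left(C J + J\right)} = -3 + \frac{2 C}{J + \left(J + C J\right)} = -3 + \frac{2 C}{2 J + C J}$)
$62 \left(77 + E{\left(-9,11 \right)}\right) = 62 \left(77 + \frac{\left(-6\right) 11 + 2 \left(-9\right) - \left(-27\right) 11}{11 \left(2 - 9\right)}\right) = 62 \left(77 + \frac{-66 - 18 + 297}{11 \left(-7\right)}\right) = 62 \left(77 + \frac{1}{11} \left(- \frac{1}{7}\right) 213\right) = 62 \left(77 - \frac{213}{77}\right) = 62 \cdot \frac{5716}{77} = \frac{354392}{77}$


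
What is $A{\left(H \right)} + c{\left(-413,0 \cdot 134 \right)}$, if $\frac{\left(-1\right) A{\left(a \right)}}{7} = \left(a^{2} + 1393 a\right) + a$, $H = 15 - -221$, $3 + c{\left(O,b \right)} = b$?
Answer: $-2692763$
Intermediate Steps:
$c{\left(O,b \right)} = -3 + b$
$H = 236$ ($H = 15 + 221 = 236$)
$A{\left(a \right)} = - 9758 a - 7 a^{2}$ ($A{\left(a \right)} = - 7 \left(\left(a^{2} + 1393 a\right) + a\right) = - 7 \left(a^{2} + 1394 a\right) = - 9758 a - 7 a^{2}$)
$A{\left(H \right)} + c{\left(-413,0 \cdot 134 \right)} = \left(-7\right) 236 \left(1394 + 236\right) + \left(-3 + 0 \cdot 134\right) = \left(-7\right) 236 \cdot 1630 + \left(-3 + 0\right) = -2692760 - 3 = -2692763$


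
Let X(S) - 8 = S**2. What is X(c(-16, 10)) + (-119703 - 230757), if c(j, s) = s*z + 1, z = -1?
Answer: -350371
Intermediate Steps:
c(j, s) = 1 - s (c(j, s) = s*(-1) + 1 = -s + 1 = 1 - s)
X(S) = 8 + S**2
X(c(-16, 10)) + (-119703 - 230757) = (8 + (1 - 1*10)**2) + (-119703 - 230757) = (8 + (1 - 10)**2) - 350460 = (8 + (-9)**2) - 350460 = (8 + 81) - 350460 = 89 - 350460 = -350371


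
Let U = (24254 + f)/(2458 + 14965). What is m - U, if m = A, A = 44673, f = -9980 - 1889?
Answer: 778325294/17423 ≈ 44672.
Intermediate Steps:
f = -11869
m = 44673
U = 12385/17423 (U = (24254 - 11869)/(2458 + 14965) = 12385/17423 ≈ 0.71084)
m - U = 44673 - 1*12385/17423 = 44673 - 12385/17423 = 778325294/17423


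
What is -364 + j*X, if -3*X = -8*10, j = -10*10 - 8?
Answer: -3244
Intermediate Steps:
j = -108 (j = -100 - 8 = -108)
X = 80/3 (X = -(-8)*10/3 = -⅓*(-80) = 80/3 ≈ 26.667)
-364 + j*X = -364 - 108*80/3 = -364 - 2880 = -3244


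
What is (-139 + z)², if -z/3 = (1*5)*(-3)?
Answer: 8836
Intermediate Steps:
z = 45 (z = -3*1*5*(-3) = -15*(-3) = -3*(-15) = 45)
(-139 + z)² = (-139 + 45)² = (-94)² = 8836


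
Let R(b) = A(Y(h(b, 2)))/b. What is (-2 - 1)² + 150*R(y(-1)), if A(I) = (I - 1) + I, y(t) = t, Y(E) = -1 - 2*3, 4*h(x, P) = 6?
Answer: 2259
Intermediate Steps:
h(x, P) = 3/2 (h(x, P) = (¼)*6 = 3/2)
Y(E) = -7 (Y(E) = -1 - 6 = -7)
A(I) = -1 + 2*I (A(I) = (-1 + I) + I = -1 + 2*I)
R(b) = -15/b (R(b) = (-1 + 2*(-7))/b = (-1 - 14)/b = -15/b)
(-2 - 1)² + 150*R(y(-1)) = (-2 - 1)² + 150*(-15/(-1)) = (-3)² + 150*(-15*(-1)) = 9 + 150*15 = 9 + 2250 = 2259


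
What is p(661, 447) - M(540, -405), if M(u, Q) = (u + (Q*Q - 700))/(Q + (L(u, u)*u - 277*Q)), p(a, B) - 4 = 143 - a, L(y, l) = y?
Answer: -41500237/80676 ≈ -514.41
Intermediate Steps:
p(a, B) = 147 - a (p(a, B) = 4 + (143 - a) = 147 - a)
M(u, Q) = (-700 + u + Q**2)/(u**2 - 276*Q) (M(u, Q) = (u + (Q*Q - 700))/(Q + (u*u - 277*Q)) = (u + (Q**2 - 700))/(Q + (u**2 - 277*Q)) = (u + (-700 + Q**2))/(u**2 - 276*Q) = (-700 + u + Q**2)/(u**2 - 276*Q))
p(661, 447) - M(540, -405) = (147 - 1*661) - (700 - 1*540 - 1*(-405)**2)/(-1*540**2 + 276*(-405)) = (147 - 661) - (700 - 540 - 1*164025)/(-1*291600 - 111780) = -514 - (700 - 540 - 164025)/(-291600 - 111780) = -514 - (-163865)/(-403380) = -514 - (-1)*(-163865)/403380 = -514 - 1*32773/80676 = -514 - 32773/80676 = -41500237/80676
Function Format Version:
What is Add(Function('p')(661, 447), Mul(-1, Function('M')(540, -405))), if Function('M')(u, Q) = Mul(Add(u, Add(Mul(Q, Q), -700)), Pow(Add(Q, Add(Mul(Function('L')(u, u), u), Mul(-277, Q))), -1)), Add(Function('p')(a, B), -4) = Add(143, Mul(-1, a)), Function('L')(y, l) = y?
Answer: Rational(-41500237, 80676) ≈ -514.41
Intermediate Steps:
Function('p')(a, B) = Add(147, Mul(-1, a)) (Function('p')(a, B) = Add(4, Add(143, Mul(-1, a))) = Add(147, Mul(-1, a)))
Function('M')(u, Q) = Mul(Pow(Add(Pow(u, 2), Mul(-276, Q)), -1), Add(-700, u, Pow(Q, 2))) (Function('M')(u, Q) = Mul(Add(u, Add(Mul(Q, Q), -700)), Pow(Add(Q, Add(Mul(u, u), Mul(-277, Q))), -1)) = Mul(Add(u, Add(Pow(Q, 2), -700)), Pow(Add(Q, Add(Pow(u, 2), Mul(-277, Q))), -1)) = Mul(Add(u, Add(-700, Pow(Q, 2))), Pow(Add(Pow(u, 2), Mul(-276, Q)), -1)) = Mul(Add(-700, u, Pow(Q, 2)), Pow(Add(Pow(u, 2), Mul(-276, Q)), -1)) = Mul(Pow(Add(Pow(u, 2), Mul(-276, Q)), -1), Add(-700, u, Pow(Q, 2))))
Add(Function('p')(661, 447), Mul(-1, Function('M')(540, -405))) = Add(Add(147, Mul(-1, 661)), Mul(-1, Mul(Pow(Add(Mul(-1, Pow(540, 2)), Mul(276, -405)), -1), Add(700, Mul(-1, 540), Mul(-1, Pow(-405, 2)))))) = Add(Add(147, -661), Mul(-1, Mul(Pow(Add(Mul(-1, 291600), -111780), -1), Add(700, -540, Mul(-1, 164025))))) = Add(-514, Mul(-1, Mul(Pow(Add(-291600, -111780), -1), Add(700, -540, -164025)))) = Add(-514, Mul(-1, Mul(Pow(-403380, -1), -163865))) = Add(-514, Mul(-1, Mul(Rational(-1, 403380), -163865))) = Add(-514, Mul(-1, Rational(32773, 80676))) = Add(-514, Rational(-32773, 80676)) = Rational(-41500237, 80676)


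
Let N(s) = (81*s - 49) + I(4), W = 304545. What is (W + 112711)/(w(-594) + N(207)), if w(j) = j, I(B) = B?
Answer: 7451/288 ≈ 25.872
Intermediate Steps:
N(s) = -45 + 81*s (N(s) = (81*s - 49) + 4 = (-49 + 81*s) + 4 = -45 + 81*s)
(W + 112711)/(w(-594) + N(207)) = (304545 + 112711)/(-594 + (-45 + 81*207)) = 417256/(-594 + (-45 + 16767)) = 417256/(-594 + 16722) = 417256/16128 = 417256*(1/16128) = 7451/288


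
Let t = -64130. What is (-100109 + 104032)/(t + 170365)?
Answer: 3923/106235 ≈ 0.036928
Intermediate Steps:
(-100109 + 104032)/(t + 170365) = (-100109 + 104032)/(-64130 + 170365) = 3923/106235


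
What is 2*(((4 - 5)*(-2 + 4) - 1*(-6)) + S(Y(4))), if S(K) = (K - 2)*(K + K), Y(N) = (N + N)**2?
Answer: 15880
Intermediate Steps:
Y(N) = 4*N**2 (Y(N) = (2*N)**2 = 4*N**2)
S(K) = 2*K*(-2 + K) (S(K) = (-2 + K)*(2*K) = 2*K*(-2 + K))
2*(((4 - 5)*(-2 + 4) - 1*(-6)) + S(Y(4))) = 2*(((4 - 5)*(-2 + 4) - 1*(-6)) + 2*(4*4**2)*(-2 + 4*4**2)) = 2*((-1*2 + 6) + 2*(4*16)*(-2 + 4*16)) = 2*((-2 + 6) + 2*64*(-2 + 64)) = 2*(4 + 2*64*62) = 2*(4 + 7936) = 2*7940 = 15880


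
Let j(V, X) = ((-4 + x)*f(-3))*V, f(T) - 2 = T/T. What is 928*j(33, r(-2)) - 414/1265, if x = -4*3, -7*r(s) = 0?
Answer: -80847378/55 ≈ -1.4700e+6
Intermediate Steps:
r(s) = 0 (r(s) = -1/7*0 = 0)
x = -12
f(T) = 3 (f(T) = 2 + T/T = 2 + 1 = 3)
j(V, X) = -48*V (j(V, X) = ((-4 - 12)*3)*V = (-16*3)*V = -48*V)
928*j(33, r(-2)) - 414/1265 = 928*(-48*33) - 414/1265 = 928*(-1584) - 414*1/1265 = -1469952 - 18/55 = -80847378/55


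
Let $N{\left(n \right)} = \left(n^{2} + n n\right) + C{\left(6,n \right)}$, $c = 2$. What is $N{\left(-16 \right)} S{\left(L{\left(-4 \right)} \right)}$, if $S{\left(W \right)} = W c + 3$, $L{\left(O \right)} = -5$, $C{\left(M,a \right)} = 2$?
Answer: $-3598$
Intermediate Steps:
$S{\left(W \right)} = 3 + 2 W$ ($S{\left(W \right)} = W 2 + 3 = 2 W + 3 = 3 + 2 W$)
$N{\left(n \right)} = 2 + 2 n^{2}$ ($N{\left(n \right)} = \left(n^{2} + n n\right) + 2 = \left(n^{2} + n^{2}\right) + 2 = 2 n^{2} + 2 = 2 + 2 n^{2}$)
$N{\left(-16 \right)} S{\left(L{\left(-4 \right)} \right)} = \left(2 + 2 \left(-16\right)^{2}\right) \left(3 + 2 \left(-5\right)\right) = \left(2 + 2 \cdot 256\right) \left(3 - 10\right) = \left(2 + 512\right) \left(-7\right) = 514 \left(-7\right) = -3598$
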